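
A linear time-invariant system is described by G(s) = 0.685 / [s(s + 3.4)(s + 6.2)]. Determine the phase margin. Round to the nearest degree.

Gain crossover: |G(jω)| = 1 at ω ≈ 0.0325 rad/sec.
∠G(j0.0325) = −90° − arctan(0.0325/3.4) − arctan(0.0325/6.2) ≈ -90.85°
PM = 180° + (-90.85°) = 89.15°

89°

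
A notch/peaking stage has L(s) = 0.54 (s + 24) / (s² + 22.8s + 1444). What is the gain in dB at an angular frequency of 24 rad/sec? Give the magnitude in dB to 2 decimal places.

-34.96 dB

|j24 + 24| = √(24² + 24²) = 33.94
|(j24)² + 22.8(j24) + 1444| = |868 + j547.2| = 1026
|L(j24)| = 0.54 × 33.94 / 1026 = 0.017862
20 log₁₀(0.017862) = -34.961 dB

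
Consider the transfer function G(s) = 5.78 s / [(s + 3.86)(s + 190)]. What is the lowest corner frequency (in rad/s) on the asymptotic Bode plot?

3.86 rad/s

Break frequencies occur at each pole and zero magnitude: 3.86 rad/s, 190 rad/s.
The lowest is 3.86 rad/s.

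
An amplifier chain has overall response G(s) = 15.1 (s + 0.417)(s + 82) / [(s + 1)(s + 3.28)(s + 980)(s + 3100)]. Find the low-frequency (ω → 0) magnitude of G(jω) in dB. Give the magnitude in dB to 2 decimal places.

-85.71 dB

G(0) = 15.1 × 0.417 × 82 / (1 × 3.28 × 980 × 3100) = 5.1816e-05
20 log₁₀(5.1816e-05) = -85.711 dB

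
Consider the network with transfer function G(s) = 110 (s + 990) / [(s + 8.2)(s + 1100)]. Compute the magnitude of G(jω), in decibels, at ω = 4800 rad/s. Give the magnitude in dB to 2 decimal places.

-32.84 dB

|j4800 + 990| = √(4800² + 990²) = 4901
|j4800 + 8.2| = √(4800² + 8.2²) = 4800
|j4800 + 1100| = √(4800² + 1100²) = 4924
|G(j4800)| = 110 × 4901 / (4800 × 4924) = 0.022808
20 log₁₀(0.022808) = -32.838 dB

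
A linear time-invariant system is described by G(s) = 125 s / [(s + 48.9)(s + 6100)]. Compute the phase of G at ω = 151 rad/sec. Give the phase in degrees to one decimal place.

∠(j151) = 90.00°
∠(j151 + 48.9) = arctan(151/48.9) = 72.06°
∠(j151 + 6100) = arctan(151/6100) = 1.42°
∠G(j151) = 90.00° − (72.06° + 1.42°) = 16.53°

16.5°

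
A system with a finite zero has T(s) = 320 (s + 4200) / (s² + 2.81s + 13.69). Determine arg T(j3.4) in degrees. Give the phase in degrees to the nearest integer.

∠(j3.4 + 4200) = arctan(3.4/4200) = 0.05°
∠[(j3.4)² + 2.81(j3.4) + 13.69] = ∠[2.13 + j9.554] = 77.43°
∠T(j3.4) = 0.05° − 77.43° = -77.39°

-77°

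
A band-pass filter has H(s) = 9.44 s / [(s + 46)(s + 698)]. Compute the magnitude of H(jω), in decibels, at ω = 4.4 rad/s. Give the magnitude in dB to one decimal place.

|j4.4| = 4.4
|j4.4 + 46| = √(4.4² + 46²) = 46.21
|j4.4 + 698| = √(4.4² + 698²) = 698
|H(j4.4)| = 9.44 × 4.4 / (46.21 × 698) = 0.0012877
20 log₁₀(0.0012877) = -57.80 dB

-57.8 dB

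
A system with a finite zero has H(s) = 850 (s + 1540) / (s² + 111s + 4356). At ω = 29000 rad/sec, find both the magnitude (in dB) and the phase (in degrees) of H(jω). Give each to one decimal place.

|j29000 + 1540| = √(29000² + 1540²) = 2.904e+04
|(j29000)² + 111(j29000) + 4356| = |-8.41e+08 + j3.219e+06| = 8.41e+08
|H(j29000)| = 850 × 2.904e+04 / 8.41e+08 = 0.029352
20 log₁₀(0.029352) = -30.65 dB
∠(j29000 + 1540) = arctan(29000/1540) = 86.96°
∠[(j29000)² + 111(j29000) + 4356] = ∠[-8.41e+08 + j3.219e+06] = 179.78°
∠H(j29000) = 86.96° − 179.78° = -92.82°

|H| = -30.6 dB, ∠H = -92.8°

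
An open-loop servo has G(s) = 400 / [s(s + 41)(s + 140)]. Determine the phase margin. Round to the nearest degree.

90 deg

Gain crossover: |G(jω)| = 1 at ω ≈ 0.0697 rad/s.
∠G(j0.0697) = −90° − arctan(0.0697/41) − arctan(0.0697/140) ≈ -90.13°
PM = 180° + (-90.13°) = 89.87°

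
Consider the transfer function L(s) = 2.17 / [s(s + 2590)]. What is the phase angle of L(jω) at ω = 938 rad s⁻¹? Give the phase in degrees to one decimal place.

-109.9°

∠(j938 + 2590) = arctan(938/2590) = 19.91°
∠(j938) = 90.00°
∠L(j938) = − (19.91° + 90.00°) = -109.91°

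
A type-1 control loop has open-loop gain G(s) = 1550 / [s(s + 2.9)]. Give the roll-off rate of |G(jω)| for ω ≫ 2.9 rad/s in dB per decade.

-40 dB/decade

With 0 zeros and 2 poles, the high-frequency asymptotic slope is 20 × (0 − 2) = -40 dB/decade.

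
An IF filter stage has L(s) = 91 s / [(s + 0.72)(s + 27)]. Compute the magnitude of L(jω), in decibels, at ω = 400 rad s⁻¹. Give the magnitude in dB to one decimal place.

|j400| = 400
|j400 + 0.72| = √(400² + 0.72²) = 400
|j400 + 27| = √(400² + 27²) = 400.9
|L(j400)| = 91 × 400 / (400 × 400.9) = 0.22698
20 log₁₀(0.22698) = -12.88 dB

-12.9 dB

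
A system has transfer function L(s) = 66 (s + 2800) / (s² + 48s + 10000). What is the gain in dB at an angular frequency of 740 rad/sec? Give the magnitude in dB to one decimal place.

-9.0 dB

|j740 + 2800| = √(740² + 2800²) = 2896
|(j740)² + 48(j740) + 10000| = |-5.376e+05 + j35520| = 5.388e+05
|L(j740)| = 66 × 2896 / 5.388e+05 = 0.35478
20 log₁₀(0.35478) = -9.00 dB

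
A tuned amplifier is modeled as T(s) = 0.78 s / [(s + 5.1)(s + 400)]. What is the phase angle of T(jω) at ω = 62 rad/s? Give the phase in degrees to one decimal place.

∠(j62) = 90.00°
∠(j62 + 5.1) = arctan(62/5.1) = 85.30°
∠(j62 + 400) = arctan(62/400) = 8.81°
∠T(j62) = 90.00° − (85.30° + 8.81°) = -4.11°

-4.1 deg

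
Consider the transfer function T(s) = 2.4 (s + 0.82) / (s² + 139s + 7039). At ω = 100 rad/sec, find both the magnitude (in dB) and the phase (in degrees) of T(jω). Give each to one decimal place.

|T| = -35.4 dB, ∠T = -12.5°

|j100 + 0.82| = √(100² + 0.82²) = 100
|(j100)² + 139(j100) + 7039| = |-2961 + j13900| = 1.421e+04
|T(j100)| = 2.4 × 100 / 1.421e+04 = 0.016888
20 log₁₀(0.016888) = -35.45 dB
∠(j100 + 0.82) = arctan(100/0.82) = 89.53°
∠[(j100)² + 139(j100) + 7039] = ∠[-2961 + j13900] = 102.03°
∠T(j100) = 89.53° − 102.03° = -12.50°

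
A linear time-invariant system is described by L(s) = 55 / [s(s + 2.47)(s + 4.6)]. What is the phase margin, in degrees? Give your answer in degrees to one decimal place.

Gain crossover: |L(jω)| = 1 at ω ≈ 2.76 rad s⁻¹.
∠L(j2.76) = −90° − arctan(2.76/2.47) − arctan(2.76/4.6) ≈ -169.22°
PM = 180° + (-169.22°) = 10.78°

10.8 deg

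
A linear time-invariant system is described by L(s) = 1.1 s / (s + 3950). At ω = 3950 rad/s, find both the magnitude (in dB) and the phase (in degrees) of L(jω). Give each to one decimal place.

|j3950| = 3950
|j3950 + 3950| = √(3950² + 3950²) = 5586
|L(j3950)| = 1.1 × 3950 / 5586 = 0.77782
20 log₁₀(0.77782) = -2.18 dB
∠(j3950) = 90.00°
∠(j3950 + 3950) = arctan(3950/3950) = 45.00°
∠L(j3950) = 90.00° − 45.00° = 45.00°

|L| = -2.2 dB, ∠L = 45.0°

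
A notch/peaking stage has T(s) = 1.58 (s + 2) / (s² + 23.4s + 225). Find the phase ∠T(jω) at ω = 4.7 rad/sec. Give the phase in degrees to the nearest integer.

∠(j4.7 + 2) = arctan(4.7/2) = 66.95°
∠[(j4.7)² + 23.4(j4.7) + 225] = ∠[202.91 + j109.98] = 28.46°
∠T(j4.7) = 66.95° − 28.46° = 38.49°

38 deg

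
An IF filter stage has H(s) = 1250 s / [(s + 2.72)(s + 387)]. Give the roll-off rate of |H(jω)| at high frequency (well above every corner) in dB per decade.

With 1 zero and 2 poles, the high-frequency asymptotic slope is 20 × (1 − 2) = -20 dB/decade.

-20 dB/decade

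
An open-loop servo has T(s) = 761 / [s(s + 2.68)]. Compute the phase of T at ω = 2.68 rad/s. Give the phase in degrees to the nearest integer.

-135°

∠(j2.68 + 2.68) = arctan(2.68/2.68) = 45.00°
∠(j2.68) = 90.00°
∠T(j2.68) = − (45.00° + 90.00°) = -135.00°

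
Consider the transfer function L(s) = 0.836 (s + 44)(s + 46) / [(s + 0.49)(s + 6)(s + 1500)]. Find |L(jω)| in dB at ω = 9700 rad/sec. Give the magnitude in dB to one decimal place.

-81.4 dB

|j9700 + 44| = √(9700² + 44²) = 9700
|j9700 + 46| = √(9700² + 46²) = 9700
|j9700 + 0.49| = √(9700² + 0.49²) = 9700
|j9700 + 6| = √(9700² + 6²) = 9700
|j9700 + 1500| = √(9700² + 1500²) = 9815
|L(j9700)| = 0.836 × 9700 × 9700 / (9700 × 9700 × 9815) = 8.5175e-05
20 log₁₀(8.5175e-05) = -81.39 dB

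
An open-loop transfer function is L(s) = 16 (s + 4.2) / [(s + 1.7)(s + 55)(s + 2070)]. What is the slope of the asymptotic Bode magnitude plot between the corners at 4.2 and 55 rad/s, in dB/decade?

In this band the factors already past their corner are: zero at 4.2, pole at 1.7; net slope = 0 dB/decade.

0 dB/decade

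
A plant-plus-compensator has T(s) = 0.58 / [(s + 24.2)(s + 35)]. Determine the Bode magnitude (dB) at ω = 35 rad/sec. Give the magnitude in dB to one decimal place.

|j35 + 24.2| = √(35² + 24.2²) = 42.55
|j35 + 35| = √(35² + 35²) = 49.5
|T(j35)| = 0.58 / (42.55 × 49.5) = 0.00027538
20 log₁₀(0.00027538) = -71.20 dB

-71.2 dB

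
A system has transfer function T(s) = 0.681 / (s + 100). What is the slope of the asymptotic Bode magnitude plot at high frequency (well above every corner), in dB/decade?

With 0 zeros and 1 pole, the high-frequency asymptotic slope is 20 × (0 − 1) = -20 dB/decade.

-20 dB/decade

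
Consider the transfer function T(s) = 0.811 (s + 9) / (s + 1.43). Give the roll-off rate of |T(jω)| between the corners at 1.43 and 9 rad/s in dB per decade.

-20 dB/decade

In this band the factors already past their corner are: pole at 1.43; net slope = -20 dB/decade.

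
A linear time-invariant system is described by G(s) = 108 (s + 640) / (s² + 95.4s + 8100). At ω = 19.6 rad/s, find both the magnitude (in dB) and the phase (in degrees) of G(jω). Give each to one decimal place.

|G| = 18.8 dB, ∠G = -11.9°

|j19.6 + 640| = √(19.6² + 640²) = 640.3
|(j19.6)² + 95.4(j19.6) + 8100| = |7715.8 + j1869.8| = 7939
|G(j19.6)| = 108 × 640.3 / 7939 = 8.7103
20 log₁₀(8.7103) = 18.80 dB
∠(j19.6 + 640) = arctan(19.6/640) = 1.75°
∠[(j19.6)² + 95.4(j19.6) + 8100] = ∠[7715.8 + j1869.8] = 13.62°
∠G(j19.6) = 1.75° − 13.62° = -11.87°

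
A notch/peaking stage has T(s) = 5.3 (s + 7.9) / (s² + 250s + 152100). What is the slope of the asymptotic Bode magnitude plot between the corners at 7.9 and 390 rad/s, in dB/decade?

20 dB/decade

In this band the factors already past their corner are: zero at 7.9; net slope = 20 dB/decade.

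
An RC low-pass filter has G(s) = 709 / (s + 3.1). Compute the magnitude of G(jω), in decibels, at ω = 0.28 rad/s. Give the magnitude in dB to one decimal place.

|j0.28 + 3.1| = √(0.28² + 3.1²) = 3.113
|G(j0.28)| = 709 / 3.113 = 227.78
20 log₁₀(227.78) = 47.15 dB

47.2 dB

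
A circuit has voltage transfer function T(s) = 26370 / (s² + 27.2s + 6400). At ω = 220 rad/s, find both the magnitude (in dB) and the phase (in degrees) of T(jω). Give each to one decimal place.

|T| = -4.1 dB, ∠T = -171.9°

|(j220)² + 27.2(j220) + 6400| = |-42000 + j5984| = 4.242e+04
|T(j220)| = 26370 / 4.242e+04 = 0.62158
20 log₁₀(0.62158) = -4.13 dB
∠[(j220)² + 27.2(j220) + 6400] = ∠[-42000 + j5984] = 171.89°
∠T(j220) = −171.89° = -171.89°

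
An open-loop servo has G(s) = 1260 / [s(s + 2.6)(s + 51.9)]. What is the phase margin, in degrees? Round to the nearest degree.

24°

Gain crossover: |G(jω)| = 1 at ω ≈ 4.59 rad/sec.
∠G(j4.59) = −90° − arctan(4.59/2.6) − arctan(4.59/51.9) ≈ -155.50°
PM = 180° + (-155.50°) = 24.50°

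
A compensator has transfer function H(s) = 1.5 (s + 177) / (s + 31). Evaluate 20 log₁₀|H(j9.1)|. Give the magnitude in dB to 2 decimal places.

|j9.1 + 177| = √(9.1² + 177²) = 177.2
|j9.1 + 31| = √(9.1² + 31²) = 32.31
|H(j9.1)| = 1.5 × 177.2 / 32.31 = 8.2286
20 log₁₀(8.2286) = 18.307 dB

18.31 dB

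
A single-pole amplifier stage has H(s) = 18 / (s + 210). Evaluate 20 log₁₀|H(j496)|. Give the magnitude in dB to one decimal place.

-29.5 dB

|j496 + 210| = √(496² + 210²) = 538.6
|H(j496)| = 18 / 538.6 = 0.033418
20 log₁₀(0.033418) = -29.52 dB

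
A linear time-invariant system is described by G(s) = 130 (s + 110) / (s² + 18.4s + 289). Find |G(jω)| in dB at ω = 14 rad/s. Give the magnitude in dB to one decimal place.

|j14 + 110| = √(14² + 110²) = 110.9
|(j14)² + 18.4(j14) + 289| = |93 + j257.6| = 273.9
|G(j14)| = 130 × 110.9 / 273.9 = 52.635
20 log₁₀(52.635) = 34.43 dB

34.4 dB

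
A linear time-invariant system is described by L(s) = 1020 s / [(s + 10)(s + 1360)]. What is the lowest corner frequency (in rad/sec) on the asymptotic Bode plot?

Break frequencies occur at each pole and zero magnitude: 10 rad/sec, 1360 rad/sec.
The lowest is 10 rad/sec.

10 rad/sec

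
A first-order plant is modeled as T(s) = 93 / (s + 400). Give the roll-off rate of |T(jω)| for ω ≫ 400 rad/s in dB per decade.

-20 dB/decade

With 0 zeros and 1 pole, the high-frequency asymptotic slope is 20 × (0 − 1) = -20 dB/decade.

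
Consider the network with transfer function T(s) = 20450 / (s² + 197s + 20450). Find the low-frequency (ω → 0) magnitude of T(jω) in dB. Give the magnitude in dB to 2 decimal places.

T(0) = 20450 / 20450 = 1
20 log₁₀(1) = 0.000 dB

0.00 dB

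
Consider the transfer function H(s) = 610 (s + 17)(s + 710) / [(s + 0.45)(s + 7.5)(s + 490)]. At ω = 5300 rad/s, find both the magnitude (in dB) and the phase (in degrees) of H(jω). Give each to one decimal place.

|H| = -18.7 dB, ∠H = -92.4°

|j5300 + 17| = √(5300² + 17²) = 5300
|j5300 + 710| = √(5300² + 710²) = 5347
|j5300 + 0.45| = √(5300² + 0.45²) = 5300
|j5300 + 7.5| = √(5300² + 7.5²) = 5300
|j5300 + 490| = √(5300² + 490²) = 5323
|H(j5300)| = 610 × 5300 × 5347 / (5300 × 5300 × 5323) = 0.11563
20 log₁₀(0.11563) = -18.74 dB
∠(j5300 + 17) = arctan(5300/17) = 89.82°
∠(j5300 + 710) = arctan(5300/710) = 82.37°
∠(j5300 + 0.45) = arctan(5300/0.45) = 90.00°
∠(j5300 + 7.5) = arctan(5300/7.5) = 89.92°
∠(j5300 + 490) = arctan(5300/490) = 84.72°
∠H(j5300) = 89.82° + 82.37° − (90.00° + 89.92° + 84.72°) = -92.45°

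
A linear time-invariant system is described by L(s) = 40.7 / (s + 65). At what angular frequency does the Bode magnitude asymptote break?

The single real pole at s = −65 gives a corner at ω = 65 rad s⁻¹.

65 rad s⁻¹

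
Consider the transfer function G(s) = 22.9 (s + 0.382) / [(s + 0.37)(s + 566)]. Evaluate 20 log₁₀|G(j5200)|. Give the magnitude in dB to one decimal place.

-47.2 dB

|j5200 + 0.382| = √(5200² + 0.382²) = 5200
|j5200 + 0.37| = √(5200² + 0.37²) = 5200
|j5200 + 566| = √(5200² + 566²) = 5231
|G(j5200)| = 22.9 × 5200 / (5200 × 5231) = 0.004378
20 log₁₀(0.004378) = -47.17 dB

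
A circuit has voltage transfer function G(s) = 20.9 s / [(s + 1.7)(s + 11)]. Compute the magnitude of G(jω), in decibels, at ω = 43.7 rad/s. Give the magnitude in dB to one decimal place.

-6.7 dB

|j43.7| = 43.7
|j43.7 + 1.7| = √(43.7² + 1.7²) = 43.73
|j43.7 + 11| = √(43.7² + 11²) = 45.06
|G(j43.7)| = 20.9 × 43.7 / (43.73 × 45.06) = 0.46344
20 log₁₀(0.46344) = -6.68 dB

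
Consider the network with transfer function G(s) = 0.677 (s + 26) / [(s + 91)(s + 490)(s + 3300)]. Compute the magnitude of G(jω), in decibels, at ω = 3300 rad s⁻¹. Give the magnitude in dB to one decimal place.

-147.2 dB

|j3300 + 26| = √(3300² + 26²) = 3300
|j3300 + 91| = √(3300² + 91²) = 3301
|j3300 + 490| = √(3300² + 490²) = 3336
|j3300 + 3300| = √(3300² + 3300²) = 4667
|G(j3300)| = 0.677 × 3300 / (3301 × 3336 × 4667) = 4.3467e-08
20 log₁₀(4.3467e-08) = -147.24 dB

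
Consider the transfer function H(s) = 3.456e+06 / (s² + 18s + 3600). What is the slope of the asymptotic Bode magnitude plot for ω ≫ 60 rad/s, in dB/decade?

-40 dB/decade

With 0 zeros and 2 poles, the high-frequency asymptotic slope is 20 × (0 − 2) = -40 dB/decade.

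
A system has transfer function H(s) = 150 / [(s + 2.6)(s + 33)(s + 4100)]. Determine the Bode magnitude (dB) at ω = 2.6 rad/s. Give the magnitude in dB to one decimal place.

|j2.6 + 2.6| = √(2.6² + 2.6²) = 3.677
|j2.6 + 33| = √(2.6² + 33²) = 33.1
|j2.6 + 4100| = √(2.6² + 4100²) = 4100
|H(j2.6)| = 150 / (3.677 × 33.1 × 4100) = 0.00030058
20 log₁₀(0.00030058) = -70.44 dB

-70.4 dB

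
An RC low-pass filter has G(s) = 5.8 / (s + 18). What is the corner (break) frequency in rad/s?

The single real pole at s = −18 gives a corner at ω = 18 rad/s.

18 rad/s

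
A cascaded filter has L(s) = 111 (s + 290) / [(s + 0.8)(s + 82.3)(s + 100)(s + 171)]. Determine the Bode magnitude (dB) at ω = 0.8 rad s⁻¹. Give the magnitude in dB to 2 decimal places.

|j0.8 + 290| = √(0.8² + 290²) = 290
|j0.8 + 0.8| = √(0.8² + 0.8²) = 1.131
|j0.8 + 82.3| = √(0.8² + 82.3²) = 82.3
|j0.8 + 100| = √(0.8² + 100²) = 100
|j0.8 + 171| = √(0.8² + 171²) = 171
|L(j0.8)| = 111 × 290 / (1.131 × 82.3 × 100 × 171) = 0.020215
20 log₁₀(0.020215) = -33.886 dB

-33.89 dB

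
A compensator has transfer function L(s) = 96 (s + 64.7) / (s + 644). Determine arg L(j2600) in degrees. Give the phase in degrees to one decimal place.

12.5°

∠(j2600 + 64.7) = arctan(2600/64.7) = 88.57°
∠(j2600 + 644) = arctan(2600/644) = 76.09°
∠L(j2600) = 88.57° − 76.09° = 12.49°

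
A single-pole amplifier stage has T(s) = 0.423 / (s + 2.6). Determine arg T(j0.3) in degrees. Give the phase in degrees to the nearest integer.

∠(j0.3 + 2.6) = arctan(0.3/2.6) = 6.58°
∠T(j0.3) = −6.58° = -6.58°

-7°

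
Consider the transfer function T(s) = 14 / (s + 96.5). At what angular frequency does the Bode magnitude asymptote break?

96.5 rad s⁻¹

The single real pole at s = −96.5 gives a corner at ω = 96.5 rad s⁻¹.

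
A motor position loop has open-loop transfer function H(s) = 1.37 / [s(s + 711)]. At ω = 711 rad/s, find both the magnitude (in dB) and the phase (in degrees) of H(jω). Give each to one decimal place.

|H| = -114.4 dB, ∠H = -135.0°

|j711 + 711| = √(711² + 711²) = 1006
|j711| = 711
|H(j711)| = 1.37 / (1006 × 711) = 1.9163e-06
20 log₁₀(1.9163e-06) = -114.35 dB
∠(j711 + 711) = arctan(711/711) = 45.00°
∠(j711) = 90.00°
∠H(j711) = − (45.00° + 90.00°) = -135.00°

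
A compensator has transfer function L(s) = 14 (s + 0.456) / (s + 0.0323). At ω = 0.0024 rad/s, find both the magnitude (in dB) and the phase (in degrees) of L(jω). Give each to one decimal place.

|L| = 45.9 dB, ∠L = -3.9°

|j0.0024 + 0.456| = √(0.0024² + 0.456²) = 0.456
|j0.0024 + 0.0323| = √(0.0024² + 0.0323²) = 0.03239
|L(j0.0024)| = 14 × 0.456 / 0.03239 = 197.11
20 log₁₀(197.11) = 45.89 dB
∠(j0.0024 + 0.456) = arctan(0.0024/0.456) = 0.30°
∠(j0.0024 + 0.0323) = arctan(0.0024/0.0323) = 4.25°
∠L(j0.0024) = 0.30° − 4.25° = -3.95°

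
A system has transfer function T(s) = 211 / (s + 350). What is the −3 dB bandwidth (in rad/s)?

350 rad/s

For a single-pole low-pass, the −3 dB point is at the pole: ω = 350 rad/s.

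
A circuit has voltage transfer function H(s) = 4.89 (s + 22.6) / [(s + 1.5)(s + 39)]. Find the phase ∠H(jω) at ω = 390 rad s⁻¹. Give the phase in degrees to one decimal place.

∠(j390 + 22.6) = arctan(390/22.6) = 86.68°
∠(j390 + 1.5) = arctan(390/1.5) = 89.78°
∠(j390 + 39) = arctan(390/39) = 84.29°
∠H(j390) = 86.68° − (89.78° + 84.29°) = -87.39°

-87.4°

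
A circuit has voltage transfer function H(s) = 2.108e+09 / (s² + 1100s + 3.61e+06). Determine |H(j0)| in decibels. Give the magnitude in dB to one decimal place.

55.3 dB

H(0) = 2.108e+09 / 3.61e+06 = 583.93
20 log₁₀(583.93) = 55.33 dB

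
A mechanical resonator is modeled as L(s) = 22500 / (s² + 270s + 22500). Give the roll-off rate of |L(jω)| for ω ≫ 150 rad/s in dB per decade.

-40 dB/decade

With 0 zeros and 2 poles, the high-frequency asymptotic slope is 20 × (0 − 2) = -40 dB/decade.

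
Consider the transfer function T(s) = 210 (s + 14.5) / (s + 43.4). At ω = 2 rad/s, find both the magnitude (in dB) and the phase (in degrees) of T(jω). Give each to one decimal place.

|T| = 37.0 dB, ∠T = 5.2°

|j2 + 14.5| = √(2² + 14.5²) = 14.64
|j2 + 43.4| = √(2² + 43.4²) = 43.45
|T(j2)| = 210 × 14.64 / 43.45 = 70.75
20 log₁₀(70.75) = 36.99 dB
∠(j2 + 14.5) = arctan(2/14.5) = 7.85°
∠(j2 + 43.4) = arctan(2/43.4) = 2.64°
∠T(j2) = 7.85° − 2.64° = 5.21°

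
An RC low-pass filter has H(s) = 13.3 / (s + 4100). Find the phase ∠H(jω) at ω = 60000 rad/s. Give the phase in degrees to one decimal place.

-86.1 deg

∠(j60000 + 4100) = arctan(60000/4100) = 86.09°
∠H(j60000) = −86.09° = -86.09°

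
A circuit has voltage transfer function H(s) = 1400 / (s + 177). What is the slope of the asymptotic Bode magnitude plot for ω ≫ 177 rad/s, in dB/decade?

With 0 zeros and 1 pole, the high-frequency asymptotic slope is 20 × (0 − 1) = -20 dB/decade.

-20 dB/decade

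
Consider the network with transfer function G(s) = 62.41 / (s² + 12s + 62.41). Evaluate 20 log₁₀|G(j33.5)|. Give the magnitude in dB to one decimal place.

-25.2 dB

|(j33.5)² + 12(j33.5) + 62.41| = |-1059.8 + j402| = 1134
|G(j33.5)| = 62.41 / 1134 = 0.055059
20 log₁₀(0.055059) = -25.18 dB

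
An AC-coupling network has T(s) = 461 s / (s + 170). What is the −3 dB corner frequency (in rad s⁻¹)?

For a single-pole high-pass, the −3 dB point is at the pole: ω = 170 rad s⁻¹.

170 rad s⁻¹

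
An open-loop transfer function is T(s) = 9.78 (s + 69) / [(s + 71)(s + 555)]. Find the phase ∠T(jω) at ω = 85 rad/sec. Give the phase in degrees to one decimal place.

∠(j85 + 69) = arctan(85/69) = 50.93°
∠(j85 + 71) = arctan(85/71) = 50.13°
∠(j85 + 555) = arctan(85/555) = 8.71°
∠T(j85) = 50.93° − (50.13° + 8.71°) = -7.90°

-7.9°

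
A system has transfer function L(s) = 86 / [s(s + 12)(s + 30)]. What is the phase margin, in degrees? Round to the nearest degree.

88°

Gain crossover: |L(jω)| = 1 at ω ≈ 0.239 rad s⁻¹.
∠L(j0.239) = −90° − arctan(0.239/12) − arctan(0.239/30) ≈ -91.60°
PM = 180° + (-91.60°) = 88.40°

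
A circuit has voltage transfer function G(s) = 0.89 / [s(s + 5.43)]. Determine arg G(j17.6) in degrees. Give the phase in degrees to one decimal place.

-162.9°

∠(j17.6 + 5.43) = arctan(17.6/5.43) = 72.85°
∠(j17.6) = 90.00°
∠G(j17.6) = − (72.85° + 90.00°) = -162.85°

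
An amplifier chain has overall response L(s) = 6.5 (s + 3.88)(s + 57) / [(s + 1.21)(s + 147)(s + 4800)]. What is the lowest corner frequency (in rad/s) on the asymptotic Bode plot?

Break frequencies occur at each pole and zero magnitude: 1.21 rad/s, 3.88 rad/s, 57 rad/s, 147 rad/s, 4800 rad/s.
The lowest is 1.21 rad/s.

1.21 rad/s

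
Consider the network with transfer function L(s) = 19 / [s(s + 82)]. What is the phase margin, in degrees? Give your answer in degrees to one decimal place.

89.8°

Gain crossover: |L(jω)| = 1 at ω ≈ 0.232 rad s⁻¹.
∠L(j0.232) = −90° − arctan(0.232/82) ≈ -90.16°
PM = 180° + (-90.16°) = 89.84°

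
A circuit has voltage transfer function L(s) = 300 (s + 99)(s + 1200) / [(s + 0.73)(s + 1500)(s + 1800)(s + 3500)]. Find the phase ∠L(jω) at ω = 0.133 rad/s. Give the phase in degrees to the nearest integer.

∠(j0.133 + 99) = arctan(0.133/99) = 0.08°
∠(j0.133 + 1200) = arctan(0.133/1200) = 0.01°
∠(j0.133 + 0.73) = arctan(0.133/0.73) = 10.33°
∠(j0.133 + 1500) = arctan(0.133/1500) = 0.01°
∠(j0.133 + 1800) = arctan(0.133/1800) = 0.00°
∠(j0.133 + 3500) = arctan(0.133/3500) = 0.00°
∠L(j0.133) = 0.08° + 0.01° − (10.33° + 0.01° + 0.00° + 0.00°) = -10.25°

-10 deg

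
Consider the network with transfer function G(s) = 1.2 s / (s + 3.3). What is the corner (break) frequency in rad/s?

3.3 rad/s

The single real pole at s = −3.3 gives a corner at ω = 3.3 rad/s.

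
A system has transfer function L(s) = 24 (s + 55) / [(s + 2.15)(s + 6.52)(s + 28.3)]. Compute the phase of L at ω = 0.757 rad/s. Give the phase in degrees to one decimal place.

-26.8°

∠(j0.757 + 55) = arctan(0.757/55) = 0.79°
∠(j0.757 + 2.15) = arctan(0.757/2.15) = 19.40°
∠(j0.757 + 6.52) = arctan(0.757/6.52) = 6.62°
∠(j0.757 + 28.3) = arctan(0.757/28.3) = 1.53°
∠L(j0.757) = 0.79° − (19.40° + 6.62° + 1.53°) = -26.76°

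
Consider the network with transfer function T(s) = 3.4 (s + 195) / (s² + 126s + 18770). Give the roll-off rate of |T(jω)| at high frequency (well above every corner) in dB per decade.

-20 dB/decade

With 1 zero and 2 poles, the high-frequency asymptotic slope is 20 × (1 − 2) = -20 dB/decade.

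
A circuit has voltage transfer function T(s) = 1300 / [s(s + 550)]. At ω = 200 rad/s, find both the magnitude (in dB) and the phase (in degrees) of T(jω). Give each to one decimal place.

|T| = -39.1 dB, ∠T = -110.0°

|j200 + 550| = √(200² + 550²) = 585.2
|j200| = 200
|T(j200)| = 1300 / (585.2 × 200) = 0.011107
20 log₁₀(0.011107) = -39.09 dB
∠(j200 + 550) = arctan(200/550) = 19.98°
∠(j200) = 90.00°
∠T(j200) = − (19.98° + 90.00°) = -109.98°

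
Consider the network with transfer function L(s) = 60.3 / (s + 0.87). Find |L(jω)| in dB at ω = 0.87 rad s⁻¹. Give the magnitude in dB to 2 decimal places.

|j0.87 + 0.87| = √(0.87² + 0.87²) = 1.23
|L(j0.87)| = 60.3 / 1.23 = 49.01
20 log₁₀(49.01) = 33.806 dB

33.81 dB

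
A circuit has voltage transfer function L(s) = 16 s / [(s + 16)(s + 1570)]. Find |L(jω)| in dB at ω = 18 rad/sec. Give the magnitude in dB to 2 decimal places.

|j18| = 18
|j18 + 16| = √(18² + 16²) = 24.08
|j18 + 1570| = √(18² + 1570²) = 1570
|L(j18)| = 16 × 18 / (24.08 × 1570) = 0.0076164
20 log₁₀(0.0076164) = -42.365 dB

-42.36 dB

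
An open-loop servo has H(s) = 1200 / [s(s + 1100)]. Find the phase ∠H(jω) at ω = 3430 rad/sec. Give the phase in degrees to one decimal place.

-162.2°

∠(j3430 + 1100) = arctan(3430/1100) = 72.22°
∠(j3430) = 90.00°
∠H(j3430) = − (72.22° + 90.00°) = -162.22°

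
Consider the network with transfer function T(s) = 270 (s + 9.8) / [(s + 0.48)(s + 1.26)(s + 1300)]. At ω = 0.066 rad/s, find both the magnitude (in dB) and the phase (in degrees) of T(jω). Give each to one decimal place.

|T| = 10.4 dB, ∠T = -10.4°

|j0.066 + 9.8| = √(0.066² + 9.8²) = 9.8
|j0.066 + 0.48| = √(0.066² + 0.48²) = 0.4845
|j0.066 + 1.26| = √(0.066² + 1.26²) = 1.262
|j0.066 + 1300| = √(0.066² + 1300²) = 1300
|T(j0.066)| = 270 × 9.8 / (0.4845 × 1.262 × 1300) = 3.3295
20 log₁₀(3.3295) = 10.45 dB
∠(j0.066 + 9.8) = arctan(0.066/9.8) = 0.39°
∠(j0.066 + 0.48) = arctan(0.066/0.48) = 7.83°
∠(j0.066 + 1.26) = arctan(0.066/1.26) = 3.00°
∠(j0.066 + 1300) = arctan(0.066/1300) = 0.00°
∠T(j0.066) = 0.39° − (7.83° + 3.00° + 0.00°) = -10.44°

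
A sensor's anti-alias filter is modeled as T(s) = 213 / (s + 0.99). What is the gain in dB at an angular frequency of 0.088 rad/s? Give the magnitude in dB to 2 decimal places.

46.62 dB

|j0.088 + 0.99| = √(0.088² + 0.99²) = 0.9939
|T(j0.088)| = 213 / 0.9939 = 214.31
20 log₁₀(214.31) = 46.621 dB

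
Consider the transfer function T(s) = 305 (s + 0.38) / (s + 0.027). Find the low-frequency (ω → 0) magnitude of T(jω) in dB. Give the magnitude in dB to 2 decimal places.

T(0) = 305 × 0.38 / 0.027 = 4292.6
20 log₁₀(4292.6) = 72.654 dB

72.65 dB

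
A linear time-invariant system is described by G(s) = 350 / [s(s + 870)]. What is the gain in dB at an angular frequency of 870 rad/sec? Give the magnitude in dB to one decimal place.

-69.7 dB

|j870 + 870| = √(870² + 870²) = 1230
|j870| = 870
|G(j870)| = 350 / (1230 × 870) = 0.00032697
20 log₁₀(0.00032697) = -69.71 dB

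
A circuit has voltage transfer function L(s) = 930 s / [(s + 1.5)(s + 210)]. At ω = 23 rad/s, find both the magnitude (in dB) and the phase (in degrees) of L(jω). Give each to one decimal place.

|j23| = 23
|j23 + 1.5| = √(23² + 1.5²) = 23.05
|j23 + 210| = √(23² + 210²) = 211.3
|L(j23)| = 930 × 23 / (23.05 × 211.3) = 4.3929
20 log₁₀(4.3929) = 12.86 dB
∠(j23) = 90.00°
∠(j23 + 1.5) = arctan(23/1.5) = 86.27°
∠(j23 + 210) = arctan(23/210) = 6.25°
∠L(j23) = 90.00° − (86.27° + 6.25°) = -2.52°

|L| = 12.9 dB, ∠L = -2.5 deg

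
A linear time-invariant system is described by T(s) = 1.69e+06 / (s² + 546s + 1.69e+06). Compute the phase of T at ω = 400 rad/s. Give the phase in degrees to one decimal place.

-8.1°

∠[(j400)² + 546(j400) + 1.69e+06] = ∠[1.53e+06 + j2.184e+05] = 8.12°
∠T(j400) = −8.12° = -8.12°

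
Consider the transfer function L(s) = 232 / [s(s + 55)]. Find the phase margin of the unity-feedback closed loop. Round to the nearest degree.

Gain crossover: |L(jω)| = 1 at ω ≈ 4.21 rad/s.
∠L(j4.21) = −90° − arctan(4.21/55) ≈ -94.37°
PM = 180° + (-94.37°) = 85.63°

86 deg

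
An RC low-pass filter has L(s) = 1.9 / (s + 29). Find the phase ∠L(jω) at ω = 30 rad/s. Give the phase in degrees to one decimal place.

-46.0 deg

∠(j30 + 29) = arctan(30/29) = 45.97°
∠L(j30) = −45.97° = -45.97°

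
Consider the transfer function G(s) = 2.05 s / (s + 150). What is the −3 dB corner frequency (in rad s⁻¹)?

For a single-pole high-pass, the −3 dB point is at the pole: ω = 150 rad s⁻¹.

150 rad s⁻¹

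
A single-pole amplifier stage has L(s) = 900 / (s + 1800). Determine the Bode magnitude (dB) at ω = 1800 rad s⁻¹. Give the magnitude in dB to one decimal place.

|j1800 + 1800| = √(1800² + 1800²) = 2546
|L(j1800)| = 900 / 2546 = 0.35355
20 log₁₀(0.35355) = -9.03 dB

-9.0 dB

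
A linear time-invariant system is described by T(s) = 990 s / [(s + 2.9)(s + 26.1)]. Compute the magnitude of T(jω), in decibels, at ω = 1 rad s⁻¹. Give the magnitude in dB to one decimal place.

21.8 dB

|j1| = 1
|j1 + 2.9| = √(1² + 2.9²) = 3.068
|j1 + 26.1| = √(1² + 26.1²) = 26.12
|T(j1)| = 990 × 1 / (3.068 × 26.12) = 12.356
20 log₁₀(12.356) = 21.84 dB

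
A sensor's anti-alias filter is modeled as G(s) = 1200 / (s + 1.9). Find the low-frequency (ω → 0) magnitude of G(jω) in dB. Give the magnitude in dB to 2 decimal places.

56.01 dB

G(0) = 1200 / 1.9 = 631.58
20 log₁₀(631.58) = 56.009 dB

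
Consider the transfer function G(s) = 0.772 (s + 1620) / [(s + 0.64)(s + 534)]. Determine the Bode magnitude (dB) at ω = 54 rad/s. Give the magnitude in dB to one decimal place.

|j54 + 1620| = √(54² + 1620²) = 1621
|j54 + 0.64| = √(54² + 0.64²) = 54
|j54 + 534| = √(54² + 534²) = 536.7
|G(j54)| = 0.772 × 1621 / (54 × 536.7) = 0.043172
20 log₁₀(0.043172) = -27.30 dB

-27.3 dB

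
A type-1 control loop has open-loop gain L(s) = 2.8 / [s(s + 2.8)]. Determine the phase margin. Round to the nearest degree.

Gain crossover: |L(jω)| = 1 at ω ≈ 0.947 rad/s.
∠L(j0.947) = −90° − arctan(0.947/2.8) ≈ -108.69°
PM = 180° + (-108.69°) = 71.31°

71°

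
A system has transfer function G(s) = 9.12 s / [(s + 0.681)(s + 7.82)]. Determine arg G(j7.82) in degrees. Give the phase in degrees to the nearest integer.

-40 deg

∠(j7.82) = 90.00°
∠(j7.82 + 0.681) = arctan(7.82/0.681) = 85.02°
∠(j7.82 + 7.82) = arctan(7.82/7.82) = 45.00°
∠G(j7.82) = 90.00° − (85.02° + 45.00°) = -40.02°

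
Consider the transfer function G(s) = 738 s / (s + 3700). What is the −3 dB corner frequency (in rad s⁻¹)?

3700 rad s⁻¹

For a single-pole high-pass, the −3 dB point is at the pole: ω = 3700 rad s⁻¹.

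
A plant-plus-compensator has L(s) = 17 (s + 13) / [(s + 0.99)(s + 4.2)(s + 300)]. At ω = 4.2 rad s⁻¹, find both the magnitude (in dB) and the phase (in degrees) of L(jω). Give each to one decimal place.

|j4.2 + 13| = √(4.2² + 13²) = 13.66
|j4.2 + 0.99| = √(4.2² + 0.99²) = 4.315
|j4.2 + 4.2| = √(4.2² + 4.2²) = 5.94
|j4.2 + 300| = √(4.2² + 300²) = 300
|L(j4.2)| = 17 × 13.66 / (4.315 × 5.94 × 300) = 0.030202
20 log₁₀(0.030202) = -30.40 dB
∠(j4.2 + 13) = arctan(4.2/13) = 17.90°
∠(j4.2 + 0.99) = arctan(4.2/0.99) = 76.74°
∠(j4.2 + 4.2) = arctan(4.2/4.2) = 45.00°
∠(j4.2 + 300) = arctan(4.2/300) = 0.80°
∠L(j4.2) = 17.90° − (76.74° + 45.00° + 0.80°) = -104.63°

|L| = -30.4 dB, ∠L = -104.6°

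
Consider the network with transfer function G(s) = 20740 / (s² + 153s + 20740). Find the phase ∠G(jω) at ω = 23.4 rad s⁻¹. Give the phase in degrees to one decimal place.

-10.1°

∠[(j23.4)² + 153(j23.4) + 20740] = ∠[20192 + j3580.2] = 10.05°
∠G(j23.4) = −10.05° = -10.05°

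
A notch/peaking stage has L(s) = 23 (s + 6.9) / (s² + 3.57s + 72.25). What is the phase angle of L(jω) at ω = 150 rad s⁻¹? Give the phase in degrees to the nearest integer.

-91 deg

∠(j150 + 6.9) = arctan(150/6.9) = 87.37°
∠[(j150)² + 3.57(j150) + 72.25] = ∠[-22428 + j535.5] = 178.63°
∠L(j150) = 87.37° − 178.63° = -91.27°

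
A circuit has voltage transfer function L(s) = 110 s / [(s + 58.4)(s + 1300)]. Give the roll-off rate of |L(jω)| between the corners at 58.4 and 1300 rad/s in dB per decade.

0 dB/decade

In this band the factors already past their corner are: 1 differentiator zero, pole at 58.4; net slope = 0 dB/decade.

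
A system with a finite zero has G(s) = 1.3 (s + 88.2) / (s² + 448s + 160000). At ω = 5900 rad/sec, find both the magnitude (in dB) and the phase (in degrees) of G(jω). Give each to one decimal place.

|G| = -73.1 dB, ∠G = -86.5°

|j5900 + 88.2| = √(5900² + 88.2²) = 5901
|(j5900)² + 448(j5900) + 160000| = |-3.465e+07 + j2.6432e+06| = 3.475e+07
|G(j5900)| = 1.3 × 5901 / 3.475e+07 = 0.00022074
20 log₁₀(0.00022074) = -73.12 dB
∠(j5900 + 88.2) = arctan(5900/88.2) = 89.14°
∠[(j5900)² + 448(j5900) + 160000] = ∠[-3.465e+07 + j2.6432e+06] = 175.64°
∠G(j5900) = 89.14° − 175.64° = -86.49°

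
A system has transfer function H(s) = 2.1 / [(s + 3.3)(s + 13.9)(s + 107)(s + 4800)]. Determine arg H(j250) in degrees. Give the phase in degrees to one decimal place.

∠(j250 + 3.3) = arctan(250/3.3) = 89.24°
∠(j250 + 13.9) = arctan(250/13.9) = 86.82°
∠(j250 + 107) = arctan(250/107) = 66.83°
∠(j250 + 4800) = arctan(250/4800) = 2.98°
∠H(j250) = − (89.24° + 86.82° + 66.83° + 2.98°) = -245.87°

-245.9°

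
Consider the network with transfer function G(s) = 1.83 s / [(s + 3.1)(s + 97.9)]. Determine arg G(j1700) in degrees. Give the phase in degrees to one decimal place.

-86.6°

∠(j1700) = 90.00°
∠(j1700 + 3.1) = arctan(1700/3.1) = 89.90°
∠(j1700 + 97.9) = arctan(1700/97.9) = 86.70°
∠G(j1700) = 90.00° − (89.90° + 86.70°) = -86.60°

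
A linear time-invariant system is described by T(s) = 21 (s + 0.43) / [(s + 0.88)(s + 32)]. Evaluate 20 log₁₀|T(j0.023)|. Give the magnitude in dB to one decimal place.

|j0.023 + 0.43| = √(0.023² + 0.43²) = 0.4306
|j0.023 + 0.88| = √(0.023² + 0.88²) = 0.8803
|j0.023 + 32| = √(0.023² + 32²) = 32
|T(j0.023)| = 21 × 0.4306 / (0.8803 × 32) = 0.32102
20 log₁₀(0.32102) = -9.87 dB

-9.9 dB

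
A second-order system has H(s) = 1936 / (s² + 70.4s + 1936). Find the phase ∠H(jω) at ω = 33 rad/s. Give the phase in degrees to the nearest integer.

∠[(j33)² + 70.4(j33) + 1936] = ∠[847 + j2323.2] = 69.97°
∠H(j33) = −69.97° = -69.97°

-70 deg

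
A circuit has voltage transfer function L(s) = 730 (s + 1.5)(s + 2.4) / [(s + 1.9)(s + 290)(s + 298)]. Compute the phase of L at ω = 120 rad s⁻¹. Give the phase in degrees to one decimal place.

∠(j120 + 1.5) = arctan(120/1.5) = 89.28°
∠(j120 + 2.4) = arctan(120/2.4) = 88.85°
∠(j120 + 1.9) = arctan(120/1.9) = 89.09°
∠(j120 + 290) = arctan(120/290) = 22.48°
∠(j120 + 298) = arctan(120/298) = 21.93°
∠L(j120) = 89.28° + 88.85° − (89.09° + 22.48° + 21.93°) = 44.63°

44.6°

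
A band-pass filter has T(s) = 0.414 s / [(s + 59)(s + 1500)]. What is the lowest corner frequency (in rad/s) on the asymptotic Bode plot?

Break frequencies occur at each pole and zero magnitude: 59 rad/s, 1500 rad/s.
The lowest is 59 rad/s.

59 rad/s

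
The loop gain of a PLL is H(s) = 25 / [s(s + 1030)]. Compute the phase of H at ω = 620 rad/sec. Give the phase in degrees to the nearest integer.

∠(j620 + 1030) = arctan(620/1030) = 31.05°
∠(j620) = 90.00°
∠H(j620) = − (31.05° + 90.00°) = -121.05°

-121°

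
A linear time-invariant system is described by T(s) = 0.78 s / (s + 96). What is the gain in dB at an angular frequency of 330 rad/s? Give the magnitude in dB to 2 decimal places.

|j330| = 330
|j330 + 96| = √(330² + 96²) = 343.7
|T(j330)| = 0.78 × 330 / 343.7 = 0.74895
20 log₁₀(0.74895) = -2.511 dB

-2.51 dB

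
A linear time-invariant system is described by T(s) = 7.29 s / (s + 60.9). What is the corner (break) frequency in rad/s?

The single real pole at s = −60.9 gives a corner at ω = 60.9 rad/s.

60.9 rad/s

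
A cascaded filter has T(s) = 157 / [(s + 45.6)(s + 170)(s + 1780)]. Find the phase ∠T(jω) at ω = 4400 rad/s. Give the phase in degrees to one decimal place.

-245.2°

∠(j4400 + 45.6) = arctan(4400/45.6) = 89.41°
∠(j4400 + 170) = arctan(4400/170) = 87.79°
∠(j4400 + 1780) = arctan(4400/1780) = 67.97°
∠T(j4400) = − (89.41° + 87.79° + 67.97°) = -245.17°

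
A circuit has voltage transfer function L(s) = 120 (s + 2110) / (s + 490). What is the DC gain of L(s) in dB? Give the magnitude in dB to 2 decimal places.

54.27 dB

L(0) = 120 × 2110 / 490 = 516.73
20 log₁₀(516.73) = 54.265 dB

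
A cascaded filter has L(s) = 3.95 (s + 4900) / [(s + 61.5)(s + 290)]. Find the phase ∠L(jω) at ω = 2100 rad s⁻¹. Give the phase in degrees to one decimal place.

-147.3°

∠(j2100 + 4900) = arctan(2100/4900) = 23.20°
∠(j2100 + 61.5) = arctan(2100/61.5) = 88.32°
∠(j2100 + 290) = arctan(2100/290) = 82.14°
∠L(j2100) = 23.20° − (88.32° + 82.14°) = -147.26°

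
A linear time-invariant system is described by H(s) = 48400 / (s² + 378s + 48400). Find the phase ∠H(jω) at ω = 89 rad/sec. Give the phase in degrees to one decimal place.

∠[(j89)² + 378(j89) + 48400] = ∠[40479 + j33642] = 39.73°
∠H(j89) = −39.73° = -39.73°

-39.7°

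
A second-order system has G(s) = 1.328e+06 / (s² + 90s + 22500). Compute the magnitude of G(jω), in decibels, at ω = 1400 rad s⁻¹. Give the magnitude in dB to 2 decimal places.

-3.30 dB

|(j1400)² + 90(j1400) + 22500| = |-1.9375e+06 + j1.26e+05| = 1.942e+06
|G(j1400)| = 1.328e+06 / 1.942e+06 = 0.68397
20 log₁₀(0.68397) = -3.299 dB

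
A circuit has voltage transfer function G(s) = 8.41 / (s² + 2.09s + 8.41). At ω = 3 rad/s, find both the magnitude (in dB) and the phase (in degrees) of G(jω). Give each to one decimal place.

|G| = 2.5 dB, ∠G = -95.4°

|(j3)² + 2.09(j3) + 8.41| = |-0.59 + j6.27| = 6.298
|G(j3)| = 8.41 / 6.298 = 1.3354
20 log₁₀(1.3354) = 2.51 dB
∠[(j3)² + 2.09(j3) + 8.41] = ∠[-0.59 + j6.27] = 95.38°
∠G(j3) = −95.38° = -95.38°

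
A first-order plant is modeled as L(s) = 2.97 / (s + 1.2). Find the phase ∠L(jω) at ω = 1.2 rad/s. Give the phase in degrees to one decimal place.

-45.0°

∠(j1.2 + 1.2) = arctan(1.2/1.2) = 45.00°
∠L(j1.2) = −45.00° = -45.00°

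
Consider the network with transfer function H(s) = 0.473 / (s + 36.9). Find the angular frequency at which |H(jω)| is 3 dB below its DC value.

36.9 rad/sec

For a single-pole low-pass, the −3 dB point is at the pole: ω = 36.9 rad/sec.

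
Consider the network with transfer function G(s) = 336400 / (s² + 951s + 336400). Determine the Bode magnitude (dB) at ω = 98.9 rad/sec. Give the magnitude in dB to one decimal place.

|(j98.9)² + 951(j98.9) + 336400| = |3.2662e+05 + j94054| = 3.399e+05
|G(j98.9)| = 336400 / 3.399e+05 = 0.98973
20 log₁₀(0.98973) = -0.09 dB

-0.1 dB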